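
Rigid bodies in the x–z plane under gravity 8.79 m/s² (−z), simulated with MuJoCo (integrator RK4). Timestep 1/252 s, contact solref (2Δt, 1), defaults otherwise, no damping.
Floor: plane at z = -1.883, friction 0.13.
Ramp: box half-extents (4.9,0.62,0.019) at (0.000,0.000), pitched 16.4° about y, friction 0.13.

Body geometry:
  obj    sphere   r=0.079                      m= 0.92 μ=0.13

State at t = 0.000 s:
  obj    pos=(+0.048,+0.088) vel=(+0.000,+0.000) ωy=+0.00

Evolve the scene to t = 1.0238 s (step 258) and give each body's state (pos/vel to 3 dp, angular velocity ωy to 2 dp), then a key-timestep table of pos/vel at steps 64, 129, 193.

State at t = 1.0238 s:
  obj    pos=(+0.939,-0.174) vel=(+1.741,-0.512) ωy=+22.97

Key-timestep trajectory:
   step    t(s)  obj.x    obj.z    obj.vx   obj.vz 
     64  0.2540   +0.103  +0.072  +0.432  -0.127
    129  0.5119   +0.271  +0.022  +0.871  -0.256
    193  0.7659   +0.547  -0.059  +1.303  -0.383


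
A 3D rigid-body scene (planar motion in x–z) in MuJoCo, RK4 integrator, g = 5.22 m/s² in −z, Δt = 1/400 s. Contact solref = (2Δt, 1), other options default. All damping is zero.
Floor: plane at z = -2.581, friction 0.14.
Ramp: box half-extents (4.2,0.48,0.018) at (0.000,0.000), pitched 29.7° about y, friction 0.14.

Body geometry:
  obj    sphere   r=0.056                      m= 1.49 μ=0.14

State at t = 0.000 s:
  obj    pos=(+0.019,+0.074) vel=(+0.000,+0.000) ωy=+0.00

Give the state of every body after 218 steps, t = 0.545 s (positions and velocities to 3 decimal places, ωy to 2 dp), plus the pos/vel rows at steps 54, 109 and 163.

State at t = 0.545 s:
  obj    pos=(+0.272,-0.070) vel=(+0.927,-0.527) ωy=+15.33

Key-timestep trajectory:
   step    t(s)  obj.x    obj.z    obj.vx   obj.vz 
     54  0.1350   +0.035  +0.065  +0.231  -0.133
    109  0.2725   +0.083  +0.038  +0.464  -0.267
    163  0.4075   +0.161  -0.007  +0.696  -0.388


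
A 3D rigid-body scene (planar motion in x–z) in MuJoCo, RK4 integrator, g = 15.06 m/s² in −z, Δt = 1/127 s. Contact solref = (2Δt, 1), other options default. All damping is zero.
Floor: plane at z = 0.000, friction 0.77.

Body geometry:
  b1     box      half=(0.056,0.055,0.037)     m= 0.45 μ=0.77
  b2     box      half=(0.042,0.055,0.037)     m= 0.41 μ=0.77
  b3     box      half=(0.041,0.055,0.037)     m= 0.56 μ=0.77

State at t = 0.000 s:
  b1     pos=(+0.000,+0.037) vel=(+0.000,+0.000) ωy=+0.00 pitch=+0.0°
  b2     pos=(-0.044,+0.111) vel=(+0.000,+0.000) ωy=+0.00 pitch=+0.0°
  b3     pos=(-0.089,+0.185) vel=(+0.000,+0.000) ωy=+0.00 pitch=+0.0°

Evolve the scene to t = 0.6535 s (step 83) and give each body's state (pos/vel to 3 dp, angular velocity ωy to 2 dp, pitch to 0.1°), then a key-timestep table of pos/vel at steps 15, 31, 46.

State at t = 0.6535 s:
  b1     pos=(+0.000,+0.037) vel=(+0.000,+0.000) ωy=+0.00 pitch=+0.0°
  b2     pos=(-0.098,+0.042) vel=(+0.000,+0.000) ωy=+0.00 pitch=-90.0°
  b3     pos=(-0.210,+0.041) vel=(+0.000,+0.000) ωy=+0.00 pitch=-90.0°

Key-timestep trajectory:
   step    t(s)  b1.x    b1.z    b1.vx   b1.vz   b2.x    b2.z    b2.vx   b2.vz   b3.x    b3.z    b3.vx   b3.vz 
     15  0.1181   +0.000  +0.037  +0.002  +0.000   -0.051  +0.112  -0.137  +0.021   -0.109  +0.176  -0.372  -0.188
     31  0.2441   +0.000  +0.037  +0.001  +0.001   -0.086  +0.097  -0.400  -0.533   -0.180  +0.085  -0.632  -1.542
     46  0.3622   +0.000  +0.037  +0.000  +0.000   -0.097  +0.041  +0.076  +0.089   -0.210  +0.040  +0.139  -0.086


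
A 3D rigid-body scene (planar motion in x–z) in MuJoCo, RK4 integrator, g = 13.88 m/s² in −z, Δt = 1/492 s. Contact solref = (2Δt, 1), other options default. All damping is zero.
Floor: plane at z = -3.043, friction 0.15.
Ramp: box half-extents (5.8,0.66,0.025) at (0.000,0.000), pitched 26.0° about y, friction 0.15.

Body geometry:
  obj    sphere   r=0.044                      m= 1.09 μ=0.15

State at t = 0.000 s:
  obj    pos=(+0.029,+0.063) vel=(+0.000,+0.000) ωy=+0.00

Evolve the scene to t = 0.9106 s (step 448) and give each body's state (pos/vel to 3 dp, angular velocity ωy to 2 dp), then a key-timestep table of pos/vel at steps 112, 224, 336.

State at t = 0.9106 s:
  obj    pos=(+1.648,-0.727) vel=(+3.557,-1.735) ωy=+89.93

Key-timestep trajectory:
   step    t(s)  obj.x    obj.z    obj.vx   obj.vz 
    112  0.2276   +0.130  +0.013  +0.889  -0.434
    224  0.4553   +0.434  -0.135  +1.779  -0.867
    336  0.6829   +0.940  -0.382  +2.668  -1.301


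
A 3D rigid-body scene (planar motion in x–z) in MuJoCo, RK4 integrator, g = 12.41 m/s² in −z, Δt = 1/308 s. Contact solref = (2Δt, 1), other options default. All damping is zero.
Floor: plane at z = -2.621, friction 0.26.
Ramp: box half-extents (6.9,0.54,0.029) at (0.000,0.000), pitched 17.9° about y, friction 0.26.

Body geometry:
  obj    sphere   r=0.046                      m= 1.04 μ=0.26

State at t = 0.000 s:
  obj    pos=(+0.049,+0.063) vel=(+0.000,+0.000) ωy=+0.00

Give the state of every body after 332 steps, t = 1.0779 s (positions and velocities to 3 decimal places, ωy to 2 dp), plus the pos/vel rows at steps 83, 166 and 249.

State at t = 1.0779 s:
  obj    pos=(+1.555,-0.424) vel=(+2.795,-0.903) ωy=+63.84

Key-timestep trajectory:
   step    t(s)  obj.x    obj.z    obj.vx   obj.vz 
     83  0.2695   +0.143  +0.033  +0.699  -0.226
    166  0.5390   +0.426  -0.059  +1.397  -0.451
    249  0.8084   +0.896  -0.211  +2.096  -0.677


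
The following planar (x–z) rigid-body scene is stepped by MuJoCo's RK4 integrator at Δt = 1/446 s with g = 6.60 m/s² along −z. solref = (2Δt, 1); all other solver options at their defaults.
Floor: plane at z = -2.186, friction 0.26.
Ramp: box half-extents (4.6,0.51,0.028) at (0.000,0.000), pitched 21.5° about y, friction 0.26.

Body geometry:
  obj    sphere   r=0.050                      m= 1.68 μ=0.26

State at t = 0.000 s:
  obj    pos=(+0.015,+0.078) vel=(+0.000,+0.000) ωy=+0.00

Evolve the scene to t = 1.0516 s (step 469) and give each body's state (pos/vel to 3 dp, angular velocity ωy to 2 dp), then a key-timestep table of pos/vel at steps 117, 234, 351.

State at t = 1.0516 s:
  obj    pos=(+0.904,-0.272) vel=(+1.691,-0.666) ωy=+36.34

Key-timestep trajectory:
   step    t(s)  obj.x    obj.z    obj.vx   obj.vz 
    117  0.2623   +0.070  +0.056  +0.422  -0.166
    234  0.5247   +0.236  -0.009  +0.843  -0.332
    351  0.7870   +0.513  -0.118  +1.265  -0.498


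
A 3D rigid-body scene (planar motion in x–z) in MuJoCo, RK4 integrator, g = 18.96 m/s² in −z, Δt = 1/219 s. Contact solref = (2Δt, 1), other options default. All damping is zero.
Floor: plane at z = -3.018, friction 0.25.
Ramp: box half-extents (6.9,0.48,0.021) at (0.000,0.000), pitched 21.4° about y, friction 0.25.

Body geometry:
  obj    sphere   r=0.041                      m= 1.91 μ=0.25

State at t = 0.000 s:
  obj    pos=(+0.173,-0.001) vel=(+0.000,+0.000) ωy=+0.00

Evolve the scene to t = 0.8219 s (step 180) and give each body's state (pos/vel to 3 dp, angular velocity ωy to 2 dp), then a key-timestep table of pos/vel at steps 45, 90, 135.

State at t = 0.8219 s:
  obj    pos=(+1.727,-0.610) vel=(+3.781,-1.482) ωy=+99.04

Key-timestep trajectory:
   step    t(s)  obj.x    obj.z    obj.vx   obj.vz 
     45  0.2055   +0.270  -0.039  +0.945  -0.371
     90  0.4110   +0.562  -0.153  +1.891  -0.741
    135  0.6164   +1.047  -0.344  +2.836  -1.111


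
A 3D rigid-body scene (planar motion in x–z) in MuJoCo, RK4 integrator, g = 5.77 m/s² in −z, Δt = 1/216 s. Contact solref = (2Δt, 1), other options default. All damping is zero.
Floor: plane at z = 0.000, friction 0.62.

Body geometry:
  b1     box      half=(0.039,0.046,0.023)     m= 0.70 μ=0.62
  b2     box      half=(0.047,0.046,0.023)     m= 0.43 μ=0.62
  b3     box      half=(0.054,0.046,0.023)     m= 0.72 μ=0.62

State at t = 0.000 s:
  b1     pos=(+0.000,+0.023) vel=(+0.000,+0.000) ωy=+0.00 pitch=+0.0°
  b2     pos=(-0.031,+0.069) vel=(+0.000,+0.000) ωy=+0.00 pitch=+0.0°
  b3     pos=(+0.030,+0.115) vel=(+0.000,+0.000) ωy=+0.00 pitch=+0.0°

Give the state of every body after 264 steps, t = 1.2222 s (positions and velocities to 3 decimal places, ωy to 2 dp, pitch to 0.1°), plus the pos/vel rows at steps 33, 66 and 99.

State at t = 1.2222 s:
  b1     pos=(+0.000,+0.023) vel=(+0.000,+0.000) ωy=+0.00 pitch=+0.0°
  b2     pos=(-0.031,+0.069) vel=(+0.000,+0.000) ωy=+0.00 pitch=+0.0°
  b3     pos=(+0.160,+0.023) vel=(+0.000,+0.000) ωy=+0.00 pitch=+180.0°

Key-timestep trajectory:
   step    t(s)  b1.x    b1.z    b1.vx   b1.vz   b2.x    b2.z    b2.vx   b2.vz   b3.x    b3.z    b3.vx   b3.vz 
     33  0.1528   +0.000  +0.023  +0.000  +0.000   -0.031  +0.069  +0.000  +0.000   +0.040  +0.104  +0.110  -0.205
     66  0.3056   +0.000  +0.023  +0.000  +0.000   -0.031  +0.069  +0.000  +0.000   +0.081  +0.054  +0.348  +0.163
     99  0.4583   +0.000  +0.023  +0.000  +0.000   -0.031  +0.069  +0.000  +0.000   +0.132  +0.050  +0.369  -0.211


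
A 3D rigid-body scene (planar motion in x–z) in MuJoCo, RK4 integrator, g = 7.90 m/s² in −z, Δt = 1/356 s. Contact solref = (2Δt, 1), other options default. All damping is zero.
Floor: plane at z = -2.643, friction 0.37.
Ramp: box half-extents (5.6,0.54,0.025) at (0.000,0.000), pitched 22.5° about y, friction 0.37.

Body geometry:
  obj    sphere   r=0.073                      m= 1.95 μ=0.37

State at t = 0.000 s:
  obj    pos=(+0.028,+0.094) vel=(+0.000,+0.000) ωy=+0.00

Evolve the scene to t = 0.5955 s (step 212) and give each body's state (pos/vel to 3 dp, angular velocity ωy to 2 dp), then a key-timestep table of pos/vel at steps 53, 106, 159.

State at t = 0.5955 s:
  obj    pos=(+0.382,-0.052) vel=(+1.188,-0.492) ωy=+17.61

Key-timestep trajectory:
   step    t(s)  obj.x    obj.z    obj.vx   obj.vz 
     53  0.1489   +0.050  +0.085  +0.297  -0.123
    106  0.2978   +0.117  +0.058  +0.594  -0.246
    159  0.4466   +0.227  +0.012  +0.891  -0.369


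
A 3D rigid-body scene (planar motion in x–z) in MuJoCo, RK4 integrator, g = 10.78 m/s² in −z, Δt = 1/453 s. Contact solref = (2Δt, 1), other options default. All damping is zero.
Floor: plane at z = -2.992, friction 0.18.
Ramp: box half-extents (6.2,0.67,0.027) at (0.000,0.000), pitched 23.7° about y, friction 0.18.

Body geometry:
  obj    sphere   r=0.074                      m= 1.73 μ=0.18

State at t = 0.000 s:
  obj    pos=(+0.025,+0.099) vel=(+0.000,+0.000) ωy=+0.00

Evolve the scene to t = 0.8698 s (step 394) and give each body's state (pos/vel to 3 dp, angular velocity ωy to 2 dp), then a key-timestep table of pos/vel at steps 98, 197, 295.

State at t = 0.8698 s:
  obj    pos=(+1.097,-0.371) vel=(+2.465,-1.082) ωy=+36.37

Key-timestep trajectory:
   step    t(s)  obj.x    obj.z    obj.vx   obj.vz 
     98  0.2163   +0.091  +0.070  +0.613  -0.269
    197  0.4349   +0.293  -0.018  +1.233  -0.541
    295  0.6512   +0.626  -0.165  +1.846  -0.810


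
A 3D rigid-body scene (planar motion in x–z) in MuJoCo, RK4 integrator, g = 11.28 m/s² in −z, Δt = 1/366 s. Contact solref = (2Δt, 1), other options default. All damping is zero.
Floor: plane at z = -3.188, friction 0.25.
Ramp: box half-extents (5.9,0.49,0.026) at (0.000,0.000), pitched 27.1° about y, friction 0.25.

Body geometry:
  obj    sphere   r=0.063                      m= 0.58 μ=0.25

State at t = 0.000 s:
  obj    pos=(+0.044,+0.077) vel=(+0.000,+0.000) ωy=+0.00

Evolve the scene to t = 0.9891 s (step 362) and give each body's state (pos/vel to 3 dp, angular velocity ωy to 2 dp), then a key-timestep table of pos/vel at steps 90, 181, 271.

State at t = 0.9891 s:
  obj    pos=(+1.642,-0.741) vel=(+3.232,-1.654) ωy=+57.62

Key-timestep trajectory:
   step    t(s)  obj.x    obj.z    obj.vx   obj.vz 
     90  0.2459   +0.143  +0.027  +0.804  -0.411
    181  0.4945   +0.444  -0.127  +1.616  -0.827
    271  0.7404   +0.940  -0.381  +2.419  -1.238


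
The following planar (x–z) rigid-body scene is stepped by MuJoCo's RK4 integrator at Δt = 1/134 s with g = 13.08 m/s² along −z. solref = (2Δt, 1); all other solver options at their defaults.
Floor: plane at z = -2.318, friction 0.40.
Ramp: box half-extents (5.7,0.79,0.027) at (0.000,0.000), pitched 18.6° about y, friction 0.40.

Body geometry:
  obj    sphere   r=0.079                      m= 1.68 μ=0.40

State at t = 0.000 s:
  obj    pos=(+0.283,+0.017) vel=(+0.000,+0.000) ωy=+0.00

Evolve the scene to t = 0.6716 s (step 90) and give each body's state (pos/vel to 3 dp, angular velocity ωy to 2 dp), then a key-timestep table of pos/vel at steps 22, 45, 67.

State at t = 0.6716 s:
  obj    pos=(+0.920,-0.198) vel=(+1.897,-0.638) ωy=+25.33

Key-timestep trajectory:
   step    t(s)  obj.x    obj.z    obj.vx   obj.vz 
     22  0.1642   +0.321  +0.004  +0.464  -0.156
     45  0.3358   +0.442  -0.037  +0.949  -0.319
     67  0.5000   +0.636  -0.102  +1.412  -0.475


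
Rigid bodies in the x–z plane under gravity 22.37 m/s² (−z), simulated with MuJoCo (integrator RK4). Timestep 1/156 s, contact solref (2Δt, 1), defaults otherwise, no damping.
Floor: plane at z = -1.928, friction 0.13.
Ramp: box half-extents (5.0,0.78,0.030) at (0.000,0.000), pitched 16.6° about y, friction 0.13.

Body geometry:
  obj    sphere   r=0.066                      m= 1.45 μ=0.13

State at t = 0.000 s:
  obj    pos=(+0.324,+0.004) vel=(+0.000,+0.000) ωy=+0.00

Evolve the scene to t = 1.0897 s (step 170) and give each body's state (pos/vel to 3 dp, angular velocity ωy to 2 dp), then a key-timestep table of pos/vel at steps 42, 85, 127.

State at t = 1.0897 s:
  obj    pos=(+2.922,-0.771) vel=(+4.768,-1.421) ωy=+75.35

Key-timestep trajectory:
   step    t(s)  obj.x    obj.z    obj.vx   obj.vz 
     42  0.2692   +0.483  -0.044  +1.178  -0.351
     85  0.5449   +0.974  -0.190  +2.384  -0.711
    127  0.8141   +1.774  -0.429  +3.562  -1.062


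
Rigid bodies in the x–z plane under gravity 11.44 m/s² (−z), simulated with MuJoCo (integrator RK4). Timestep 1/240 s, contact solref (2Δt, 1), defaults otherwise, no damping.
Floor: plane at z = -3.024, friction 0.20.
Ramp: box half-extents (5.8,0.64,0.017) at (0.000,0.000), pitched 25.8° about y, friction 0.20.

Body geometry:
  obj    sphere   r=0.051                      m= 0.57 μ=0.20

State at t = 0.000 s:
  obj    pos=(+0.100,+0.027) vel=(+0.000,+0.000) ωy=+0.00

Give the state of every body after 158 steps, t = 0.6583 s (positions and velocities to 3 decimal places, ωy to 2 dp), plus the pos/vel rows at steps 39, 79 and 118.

State at t = 0.6583 s:
  obj    pos=(+0.794,-0.308) vel=(+2.108,-1.019) ωy=+45.89

Key-timestep trajectory:
   step    t(s)  obj.x    obj.z    obj.vx   obj.vz 
     39  0.1625   +0.142  +0.007  +0.521  -0.252
     79  0.3292   +0.274  -0.057  +1.054  -0.510
    118  0.4917   +0.487  -0.160  +1.575  -0.761


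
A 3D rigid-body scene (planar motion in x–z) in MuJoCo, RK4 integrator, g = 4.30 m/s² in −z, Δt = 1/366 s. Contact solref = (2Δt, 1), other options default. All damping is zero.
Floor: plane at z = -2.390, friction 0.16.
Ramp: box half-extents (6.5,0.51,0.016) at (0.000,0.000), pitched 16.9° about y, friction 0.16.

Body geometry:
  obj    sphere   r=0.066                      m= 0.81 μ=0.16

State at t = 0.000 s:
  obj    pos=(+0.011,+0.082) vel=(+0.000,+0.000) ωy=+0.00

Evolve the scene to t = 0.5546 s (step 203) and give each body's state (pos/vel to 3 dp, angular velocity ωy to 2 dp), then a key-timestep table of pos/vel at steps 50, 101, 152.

State at t = 0.5546 s:
  obj    pos=(+0.143,+0.042) vel=(+0.474,-0.144) ωy=+7.50

Key-timestep trajectory:
   step    t(s)  obj.x    obj.z    obj.vx   obj.vz 
     50  0.1366   +0.019  +0.080  +0.117  -0.035
    101  0.2760   +0.044  +0.072  +0.236  -0.072
    152  0.4153   +0.085  +0.060  +0.355  -0.108


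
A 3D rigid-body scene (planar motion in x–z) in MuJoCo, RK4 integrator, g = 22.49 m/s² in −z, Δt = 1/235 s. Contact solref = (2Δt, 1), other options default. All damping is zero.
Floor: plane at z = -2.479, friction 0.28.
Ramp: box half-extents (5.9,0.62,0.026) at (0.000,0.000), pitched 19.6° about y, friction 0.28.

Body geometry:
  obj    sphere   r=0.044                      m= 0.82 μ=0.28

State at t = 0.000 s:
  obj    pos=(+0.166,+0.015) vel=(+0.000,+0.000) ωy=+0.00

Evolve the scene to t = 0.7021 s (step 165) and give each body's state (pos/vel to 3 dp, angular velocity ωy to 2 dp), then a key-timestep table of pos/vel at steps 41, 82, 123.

State at t = 0.7021 s:
  obj    pos=(+1.417,-0.430) vel=(+3.564,-1.269) ωy=+85.98

Key-timestep trajectory:
   step    t(s)  obj.x    obj.z    obj.vx   obj.vz 
     41  0.1745   +0.243  -0.012  +0.886  -0.315
     82  0.3489   +0.475  -0.095  +1.772  -0.631
    123  0.5234   +0.862  -0.232  +2.657  -0.946


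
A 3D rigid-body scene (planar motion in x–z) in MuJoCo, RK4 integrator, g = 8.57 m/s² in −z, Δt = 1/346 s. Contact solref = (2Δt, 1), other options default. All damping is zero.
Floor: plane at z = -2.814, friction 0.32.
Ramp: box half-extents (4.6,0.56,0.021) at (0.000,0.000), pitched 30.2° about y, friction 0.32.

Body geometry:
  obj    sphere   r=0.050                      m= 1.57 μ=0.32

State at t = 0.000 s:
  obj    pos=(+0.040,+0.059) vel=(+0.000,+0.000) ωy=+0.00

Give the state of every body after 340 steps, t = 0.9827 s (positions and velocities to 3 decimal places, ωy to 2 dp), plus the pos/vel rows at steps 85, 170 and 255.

State at t = 0.9827 s:
  obj    pos=(+1.325,-0.689) vel=(+2.615,-1.522) ωy=+60.51

Key-timestep trajectory:
   step    t(s)  obj.x    obj.z    obj.vx   obj.vz 
     85  0.2457   +0.120  +0.012  +0.654  -0.381
    170  0.4913   +0.361  -0.128  +1.308  -0.761
    255  0.7370   +0.763  -0.362  +1.961  -1.142


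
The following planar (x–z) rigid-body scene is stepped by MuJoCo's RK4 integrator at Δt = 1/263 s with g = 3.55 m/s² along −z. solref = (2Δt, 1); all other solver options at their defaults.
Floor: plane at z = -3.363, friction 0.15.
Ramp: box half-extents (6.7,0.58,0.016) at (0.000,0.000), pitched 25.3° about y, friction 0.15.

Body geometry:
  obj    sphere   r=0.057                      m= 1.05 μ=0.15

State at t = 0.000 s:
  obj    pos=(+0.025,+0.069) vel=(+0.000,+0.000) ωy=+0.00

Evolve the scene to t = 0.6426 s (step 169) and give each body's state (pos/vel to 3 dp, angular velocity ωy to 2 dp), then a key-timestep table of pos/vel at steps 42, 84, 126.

State at t = 0.6426 s:
  obj    pos=(+0.227,-0.027) vel=(+0.630,-0.298) ωy=+12.21

Key-timestep trajectory:
   step    t(s)  obj.x    obj.z    obj.vx   obj.vz 
     42  0.1597   +0.037  +0.063  +0.157  -0.074
     84  0.3194   +0.075  +0.045  +0.313  -0.148
    126  0.4791   +0.137  +0.016  +0.469  -0.222


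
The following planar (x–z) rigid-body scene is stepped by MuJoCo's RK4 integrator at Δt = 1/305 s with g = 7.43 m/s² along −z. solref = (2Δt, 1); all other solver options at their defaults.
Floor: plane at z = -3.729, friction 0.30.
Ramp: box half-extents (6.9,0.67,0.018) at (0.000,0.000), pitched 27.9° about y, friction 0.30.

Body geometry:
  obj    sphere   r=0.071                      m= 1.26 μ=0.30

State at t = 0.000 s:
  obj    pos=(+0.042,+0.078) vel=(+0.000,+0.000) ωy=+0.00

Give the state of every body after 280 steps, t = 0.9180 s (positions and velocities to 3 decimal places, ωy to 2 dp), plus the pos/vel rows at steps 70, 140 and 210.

State at t = 0.9180 s:
  obj    pos=(+0.967,-0.411) vel=(+2.015,-1.067) ωy=+32.11

Key-timestep trajectory:
   step    t(s)  obj.x    obj.z    obj.vx   obj.vz 
     70  0.2295   +0.100  +0.048  +0.504  -0.267
    140  0.4590   +0.273  -0.044  +1.007  -0.533
    210  0.6885   +0.562  -0.197  +1.511  -0.800


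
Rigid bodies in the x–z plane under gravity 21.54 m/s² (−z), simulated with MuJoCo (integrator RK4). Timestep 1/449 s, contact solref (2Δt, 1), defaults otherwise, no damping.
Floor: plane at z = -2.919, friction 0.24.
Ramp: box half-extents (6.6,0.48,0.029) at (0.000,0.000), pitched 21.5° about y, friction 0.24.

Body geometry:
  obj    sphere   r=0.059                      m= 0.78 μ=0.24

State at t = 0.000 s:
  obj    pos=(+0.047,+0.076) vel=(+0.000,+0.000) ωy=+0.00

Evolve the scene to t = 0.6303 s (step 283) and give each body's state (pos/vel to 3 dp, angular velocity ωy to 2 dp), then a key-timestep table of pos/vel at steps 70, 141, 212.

State at t = 0.6303 s:
  obj    pos=(+1.089,-0.334) vel=(+3.307,-1.303) ωy=+60.23

Key-timestep trajectory:
   step    t(s)  obj.x    obj.z    obj.vx   obj.vz 
     70  0.1559   +0.111  +0.051  +0.818  -0.322
    141  0.3140   +0.306  -0.026  +1.648  -0.649
    212  0.4722   +0.632  -0.154  +2.477  -0.976


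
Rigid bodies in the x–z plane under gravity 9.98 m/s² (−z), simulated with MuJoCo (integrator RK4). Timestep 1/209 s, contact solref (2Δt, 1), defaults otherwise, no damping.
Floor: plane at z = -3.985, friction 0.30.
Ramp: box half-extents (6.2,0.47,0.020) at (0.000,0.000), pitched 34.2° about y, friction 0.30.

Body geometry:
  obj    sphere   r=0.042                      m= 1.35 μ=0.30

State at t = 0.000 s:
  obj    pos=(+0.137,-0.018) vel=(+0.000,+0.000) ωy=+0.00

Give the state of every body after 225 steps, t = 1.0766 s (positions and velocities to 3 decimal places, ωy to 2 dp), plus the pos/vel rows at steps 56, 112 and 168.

State at t = 1.0766 s:
  obj    pos=(+2.058,-1.323) vel=(+3.568,-2.425) ωy=+102.68

Key-timestep trajectory:
   step    t(s)  obj.x    obj.z    obj.vx   obj.vz 
     56  0.2679   +0.256  -0.099  +0.888  -0.604
    112  0.5359   +0.613  -0.342  +1.776  -1.207
    168  0.8038   +1.208  -0.746  +2.664  -1.811


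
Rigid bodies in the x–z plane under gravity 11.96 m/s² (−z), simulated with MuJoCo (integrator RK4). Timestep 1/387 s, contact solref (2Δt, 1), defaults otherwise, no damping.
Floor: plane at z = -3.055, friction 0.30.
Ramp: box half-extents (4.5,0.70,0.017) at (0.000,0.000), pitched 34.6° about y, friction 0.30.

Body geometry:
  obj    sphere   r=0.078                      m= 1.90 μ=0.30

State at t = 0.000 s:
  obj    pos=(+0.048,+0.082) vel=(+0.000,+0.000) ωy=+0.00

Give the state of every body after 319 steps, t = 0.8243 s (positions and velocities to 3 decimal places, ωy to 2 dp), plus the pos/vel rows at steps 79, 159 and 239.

State at t = 0.8243 s:
  obj    pos=(+1.405,-0.854) vel=(+3.292,-2.271) ωy=+51.26

Key-timestep trajectory:
   step    t(s)  obj.x    obj.z    obj.vx   obj.vz 
     79  0.2041   +0.131  +0.025  +0.815  -0.562
    159  0.4109   +0.385  -0.150  +1.641  -1.132
    239  0.6176   +0.810  -0.443  +2.466  -1.701


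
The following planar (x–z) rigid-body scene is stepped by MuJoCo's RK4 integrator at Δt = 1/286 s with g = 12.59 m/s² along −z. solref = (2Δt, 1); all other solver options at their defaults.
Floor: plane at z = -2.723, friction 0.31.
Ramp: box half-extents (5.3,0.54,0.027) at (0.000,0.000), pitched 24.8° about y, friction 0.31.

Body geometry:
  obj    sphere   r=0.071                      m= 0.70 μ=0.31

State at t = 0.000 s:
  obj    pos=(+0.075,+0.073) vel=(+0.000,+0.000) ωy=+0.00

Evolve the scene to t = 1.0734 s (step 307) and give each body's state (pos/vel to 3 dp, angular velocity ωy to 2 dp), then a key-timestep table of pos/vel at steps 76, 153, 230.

State at t = 1.0734 s:
  obj    pos=(+2.048,-0.838) vel=(+3.676,-1.698) ωy=+57.02

Key-timestep trajectory:
   step    t(s)  obj.x    obj.z    obj.vx   obj.vz 
     76  0.2657   +0.196  +0.017  +0.910  -0.421
    153  0.5350   +0.565  -0.153  +1.832  -0.846
    230  0.8042   +1.182  -0.438  +2.754  -1.272


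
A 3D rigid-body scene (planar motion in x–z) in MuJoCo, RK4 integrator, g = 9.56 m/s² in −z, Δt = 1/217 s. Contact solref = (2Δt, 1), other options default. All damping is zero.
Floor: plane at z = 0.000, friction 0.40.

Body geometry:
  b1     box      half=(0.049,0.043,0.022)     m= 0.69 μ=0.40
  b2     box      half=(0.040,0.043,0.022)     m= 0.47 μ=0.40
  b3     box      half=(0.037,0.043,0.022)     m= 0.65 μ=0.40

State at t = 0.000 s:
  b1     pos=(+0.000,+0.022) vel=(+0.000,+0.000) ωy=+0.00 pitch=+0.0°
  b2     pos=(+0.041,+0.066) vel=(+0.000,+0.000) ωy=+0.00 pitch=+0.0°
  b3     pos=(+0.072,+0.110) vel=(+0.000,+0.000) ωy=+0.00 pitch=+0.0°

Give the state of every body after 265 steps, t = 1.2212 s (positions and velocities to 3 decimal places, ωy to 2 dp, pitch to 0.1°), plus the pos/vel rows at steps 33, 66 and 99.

State at t = 1.2212 s:
  b1     pos=(+0.000,+0.022) vel=(+0.000,+0.000) ωy=+0.00 pitch=+0.0°
  b2     pos=(+0.131,+0.041) vel=(+0.000,+0.000) ωy=+0.00 pitch=+144.5°
  b3     pos=(+0.210,+0.022) vel=(+0.000,+0.000) ωy=+0.00 pitch=+180.0°

Key-timestep trajectory:
   step    t(s)  b1.x    b1.z    b1.vx   b1.vz   b2.x    b2.z    b2.vx   b2.vz   b3.x    b3.z    b3.vx   b3.vz 
     33  0.1521   +0.000  +0.022  +0.000  +0.000   +0.050  +0.067  +0.140  -0.010   +0.095  +0.097  +0.321  -0.277
     66  0.3041   +0.000  +0.022  +0.000  +0.000   +0.089  +0.041  +0.249  +0.157   +0.153  +0.040  +0.254  +0.154
     99  0.4562   +0.000  +0.022  +0.000  +0.000   +0.118  +0.044  +0.209  -0.046   +0.188  +0.038  +0.297  -0.157


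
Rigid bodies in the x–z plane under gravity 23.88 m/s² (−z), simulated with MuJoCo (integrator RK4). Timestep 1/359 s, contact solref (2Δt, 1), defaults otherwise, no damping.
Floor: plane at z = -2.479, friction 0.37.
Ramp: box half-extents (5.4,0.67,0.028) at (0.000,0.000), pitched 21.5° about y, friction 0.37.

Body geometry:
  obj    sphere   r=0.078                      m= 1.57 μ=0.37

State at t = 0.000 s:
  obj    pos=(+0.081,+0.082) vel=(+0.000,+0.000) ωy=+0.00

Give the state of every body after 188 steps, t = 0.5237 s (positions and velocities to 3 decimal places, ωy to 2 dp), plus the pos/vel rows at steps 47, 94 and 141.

State at t = 0.5237 s:
  obj    pos=(+0.879,-0.232) vel=(+3.046,-1.200) ωy=+41.96

Key-timestep trajectory:
   step    t(s)  obj.x    obj.z    obj.vx   obj.vz 
     47  0.1309   +0.131  +0.062  +0.762  -0.300
     94  0.2618   +0.280  +0.003  +1.523  -0.600
    141  0.3928   +0.530  -0.095  +2.285  -0.900


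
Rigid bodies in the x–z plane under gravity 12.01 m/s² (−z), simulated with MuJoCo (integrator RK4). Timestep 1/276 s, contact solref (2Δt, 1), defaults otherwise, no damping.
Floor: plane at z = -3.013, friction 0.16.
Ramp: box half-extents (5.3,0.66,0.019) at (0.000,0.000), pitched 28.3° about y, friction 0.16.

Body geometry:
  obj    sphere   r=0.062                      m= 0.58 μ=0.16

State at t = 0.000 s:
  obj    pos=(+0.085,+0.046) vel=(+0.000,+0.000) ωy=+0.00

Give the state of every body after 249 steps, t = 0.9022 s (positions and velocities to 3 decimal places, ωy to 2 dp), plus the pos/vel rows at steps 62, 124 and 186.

State at t = 0.9022 s:
  obj    pos=(+1.543,-0.739) vel=(+3.231,-1.740) ωy=+59.16

Key-timestep trajectory:
   step    t(s)  obj.x    obj.z    obj.vx   obj.vz 
     62  0.2246   +0.176  -0.003  +0.805  -0.433
    124  0.4493   +0.447  -0.148  +1.609  -0.866
    186  0.6739   +0.898  -0.392  +2.414  -1.300


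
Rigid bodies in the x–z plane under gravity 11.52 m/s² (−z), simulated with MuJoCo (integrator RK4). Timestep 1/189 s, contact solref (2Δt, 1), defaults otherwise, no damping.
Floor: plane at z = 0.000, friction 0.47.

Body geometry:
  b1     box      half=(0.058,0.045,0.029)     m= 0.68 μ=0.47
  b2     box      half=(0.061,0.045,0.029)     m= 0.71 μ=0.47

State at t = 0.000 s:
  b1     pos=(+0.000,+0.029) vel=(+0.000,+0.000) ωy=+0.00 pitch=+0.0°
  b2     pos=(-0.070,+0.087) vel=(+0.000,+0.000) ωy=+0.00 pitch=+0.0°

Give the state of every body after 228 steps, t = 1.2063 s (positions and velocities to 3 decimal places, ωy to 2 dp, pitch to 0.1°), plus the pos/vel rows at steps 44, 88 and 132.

State at t = 1.2063 s:
  b1     pos=(+0.000,+0.029) vel=(+0.000,+0.000) ωy=+0.00 pitch=+0.0°
  b2     pos=(-0.134,+0.061) vel=(+0.000,+0.000) ωy=+0.00 pitch=-90.0°

Key-timestep trajectory:
   step    t(s)  b1.x    b1.z    b1.vx   b1.vz   b2.x    b2.z    b2.vx   b2.vz 
     44  0.2328   +0.000  +0.029  +0.000  +0.000   -0.106  +0.068  -0.203  -0.013
     88  0.4656   +0.000  +0.029  +0.000  +0.000   -0.146  +0.066  +0.029  -0.007
    132  0.6984   +0.000  +0.029  +0.000  +0.000   -0.135  +0.061  -0.108  +0.046


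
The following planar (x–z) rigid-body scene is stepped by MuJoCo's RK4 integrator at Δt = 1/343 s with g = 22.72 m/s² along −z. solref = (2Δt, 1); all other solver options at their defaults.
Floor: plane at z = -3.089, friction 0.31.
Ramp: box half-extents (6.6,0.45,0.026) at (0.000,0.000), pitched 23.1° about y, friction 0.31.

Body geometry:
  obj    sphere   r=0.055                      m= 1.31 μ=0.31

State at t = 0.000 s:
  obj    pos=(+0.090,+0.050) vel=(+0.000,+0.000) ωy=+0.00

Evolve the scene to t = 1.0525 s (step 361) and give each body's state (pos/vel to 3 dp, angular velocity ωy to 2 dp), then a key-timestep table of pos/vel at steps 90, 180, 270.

State at t = 1.0525 s:
  obj    pos=(+3.334,-1.334) vel=(+6.164,-2.629) ωy=+121.83

Key-timestep trajectory:
   step    t(s)  obj.x    obj.z    obj.vx   obj.vz 
     90  0.2624   +0.292  -0.036  +1.537  -0.656
    180  0.5248   +0.896  -0.294  +3.074  -1.311
    270  0.7872   +1.905  -0.724  +4.610  -1.966


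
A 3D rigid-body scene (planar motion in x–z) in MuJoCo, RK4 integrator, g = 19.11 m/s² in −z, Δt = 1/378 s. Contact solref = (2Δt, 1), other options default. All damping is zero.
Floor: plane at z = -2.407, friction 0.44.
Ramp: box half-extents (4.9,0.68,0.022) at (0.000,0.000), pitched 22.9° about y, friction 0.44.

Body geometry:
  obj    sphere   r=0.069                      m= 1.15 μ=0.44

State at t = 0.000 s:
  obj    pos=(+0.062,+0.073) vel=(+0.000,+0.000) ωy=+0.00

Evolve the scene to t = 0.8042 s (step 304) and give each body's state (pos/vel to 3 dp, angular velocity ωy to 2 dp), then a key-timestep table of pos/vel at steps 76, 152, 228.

State at t = 0.8042 s:
  obj    pos=(+1.644,-0.596) vel=(+3.935,-1.662) ωy=+61.90

Key-timestep trajectory:
   step    t(s)  obj.x    obj.z    obj.vx   obj.vz 
     76  0.2011   +0.161  +0.031  +0.984  -0.416
    152  0.4021   +0.458  -0.095  +1.968  -0.831
    228  0.6032   +0.952  -0.303  +2.951  -1.247


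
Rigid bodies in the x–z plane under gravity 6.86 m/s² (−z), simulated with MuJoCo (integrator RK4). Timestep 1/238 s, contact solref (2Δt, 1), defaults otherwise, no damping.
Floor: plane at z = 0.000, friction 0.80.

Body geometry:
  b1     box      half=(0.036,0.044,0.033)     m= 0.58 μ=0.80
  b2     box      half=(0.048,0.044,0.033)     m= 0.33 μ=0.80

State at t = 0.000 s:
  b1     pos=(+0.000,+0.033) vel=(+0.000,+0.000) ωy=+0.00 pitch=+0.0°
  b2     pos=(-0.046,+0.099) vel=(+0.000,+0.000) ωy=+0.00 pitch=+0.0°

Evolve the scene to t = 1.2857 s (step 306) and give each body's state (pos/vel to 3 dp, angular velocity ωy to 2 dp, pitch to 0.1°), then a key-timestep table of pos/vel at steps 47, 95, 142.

State at t = 1.2857 s:
  b1     pos=(+0.000,+0.033) vel=(+0.000,+0.000) ωy=+0.00 pitch=+0.0°
  b2     pos=(-0.092,+0.048) vel=(+0.000,+0.000) ωy=+0.00 pitch=-90.0°

Key-timestep trajectory:
   step    t(s)  b1.x    b1.z    b1.vx   b1.vz   b2.x    b2.z    b2.vx   b2.vz 
     47  0.1975   +0.000  +0.033  +0.000  +0.000   -0.066  +0.083  -0.185  -0.305
     95  0.3992   +0.000  +0.033  +0.000  +0.000   -0.107  +0.055  -0.045  +0.015
    142  0.5966   +0.000  +0.033  +0.000  +0.000   -0.089  +0.049  +0.057  +0.061


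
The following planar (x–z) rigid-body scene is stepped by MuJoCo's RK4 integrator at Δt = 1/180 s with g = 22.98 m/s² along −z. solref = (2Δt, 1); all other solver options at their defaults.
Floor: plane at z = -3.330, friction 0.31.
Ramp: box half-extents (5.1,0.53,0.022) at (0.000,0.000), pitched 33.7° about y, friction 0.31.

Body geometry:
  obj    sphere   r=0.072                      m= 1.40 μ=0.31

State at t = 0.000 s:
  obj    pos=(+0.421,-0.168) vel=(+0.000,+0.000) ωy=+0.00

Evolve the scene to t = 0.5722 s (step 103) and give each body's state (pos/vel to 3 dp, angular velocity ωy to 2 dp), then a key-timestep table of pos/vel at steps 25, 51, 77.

State at t = 0.5722 s:
  obj    pos=(+1.662,-0.995) vel=(+4.336,-2.892) ωy=+72.35

Key-timestep trajectory:
   step    t(s)  obj.x    obj.z    obj.vx   obj.vz 
     25  0.1389   +0.494  -0.217  +1.053  -0.702
     51  0.2833   +0.725  -0.371  +2.147  -1.432
     77  0.4278   +1.115  -0.630  +3.242  -2.162


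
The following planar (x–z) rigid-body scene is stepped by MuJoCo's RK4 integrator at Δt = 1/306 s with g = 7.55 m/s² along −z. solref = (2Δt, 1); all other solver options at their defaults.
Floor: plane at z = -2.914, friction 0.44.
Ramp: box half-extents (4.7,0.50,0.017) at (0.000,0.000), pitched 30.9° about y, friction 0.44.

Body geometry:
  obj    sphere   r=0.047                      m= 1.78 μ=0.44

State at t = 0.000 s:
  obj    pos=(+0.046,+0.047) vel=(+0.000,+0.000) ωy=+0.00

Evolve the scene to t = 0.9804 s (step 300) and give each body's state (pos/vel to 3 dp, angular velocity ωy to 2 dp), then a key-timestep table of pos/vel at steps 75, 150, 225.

State at t = 0.9804 s:
  obj    pos=(+1.188,-0.637) vel=(+2.330,-1.394) ωy=+57.76

Key-timestep trajectory:
   step    t(s)  obj.x    obj.z    obj.vx   obj.vz 
     75  0.2451   +0.117  +0.004  +0.583  -0.349
    150  0.4902   +0.332  -0.124  +1.165  -0.697
    225  0.7353   +0.688  -0.337  +1.747  -1.046


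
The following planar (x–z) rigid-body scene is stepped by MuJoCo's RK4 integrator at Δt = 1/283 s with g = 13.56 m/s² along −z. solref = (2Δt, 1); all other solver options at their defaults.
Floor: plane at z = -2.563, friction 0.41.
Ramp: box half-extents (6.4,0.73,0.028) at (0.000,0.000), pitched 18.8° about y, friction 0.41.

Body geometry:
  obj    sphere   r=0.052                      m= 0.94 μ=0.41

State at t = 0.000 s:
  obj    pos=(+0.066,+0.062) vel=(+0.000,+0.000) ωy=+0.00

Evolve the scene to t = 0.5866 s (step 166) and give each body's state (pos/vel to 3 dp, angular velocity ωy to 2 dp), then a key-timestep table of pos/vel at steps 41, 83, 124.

State at t = 0.5866 s:
  obj    pos=(+0.574,-0.111) vel=(+1.733,-0.590) ωy=+35.20

Key-timestep trajectory:
   step    t(s)  obj.x    obj.z    obj.vx   obj.vz 
     41  0.1449   +0.097  +0.051  +0.428  -0.146
     83  0.2933   +0.193  +0.019  +0.867  -0.295
    124  0.4382   +0.350  -0.035  +1.295  -0.441


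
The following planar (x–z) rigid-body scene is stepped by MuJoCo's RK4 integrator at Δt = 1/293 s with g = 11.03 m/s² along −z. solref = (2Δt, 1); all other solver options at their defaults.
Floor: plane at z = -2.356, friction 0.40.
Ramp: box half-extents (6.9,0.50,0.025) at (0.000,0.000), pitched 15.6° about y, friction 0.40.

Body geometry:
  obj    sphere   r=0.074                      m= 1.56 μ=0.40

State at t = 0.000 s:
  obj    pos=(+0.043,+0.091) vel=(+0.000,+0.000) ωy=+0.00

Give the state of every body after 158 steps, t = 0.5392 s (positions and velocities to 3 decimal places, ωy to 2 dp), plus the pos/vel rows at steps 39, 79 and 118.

State at t = 0.5392 s:
  obj    pos=(+0.340,+0.008) vel=(+1.100,-0.307) ωy=+15.44

Key-timestep trajectory:
   step    t(s)  obj.x    obj.z    obj.vx   obj.vz 
     39  0.1331   +0.061  +0.086  +0.272  -0.076
     79  0.2696   +0.117  +0.070  +0.550  -0.154
    118  0.4027   +0.208  +0.045  +0.822  -0.229


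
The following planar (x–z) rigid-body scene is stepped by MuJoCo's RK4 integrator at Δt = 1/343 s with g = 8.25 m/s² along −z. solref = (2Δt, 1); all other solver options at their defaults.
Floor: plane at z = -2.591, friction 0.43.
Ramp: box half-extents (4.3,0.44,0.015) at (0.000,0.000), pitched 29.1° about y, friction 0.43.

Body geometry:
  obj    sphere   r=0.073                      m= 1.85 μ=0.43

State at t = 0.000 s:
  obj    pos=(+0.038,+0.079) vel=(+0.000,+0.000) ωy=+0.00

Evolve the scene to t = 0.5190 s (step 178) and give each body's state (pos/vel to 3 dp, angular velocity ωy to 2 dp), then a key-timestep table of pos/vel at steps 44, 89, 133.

State at t = 0.5190 s:
  obj    pos=(+0.375,-0.108) vel=(+1.300,-0.723) ωy=+20.37

Key-timestep trajectory:
   step    t(s)  obj.x    obj.z    obj.vx   obj.vz 
     44  0.1283   +0.059  +0.068  +0.321  -0.179
     89  0.2595   +0.123  +0.032  +0.650  -0.362
    133  0.3878   +0.227  -0.025  +0.971  -0.540


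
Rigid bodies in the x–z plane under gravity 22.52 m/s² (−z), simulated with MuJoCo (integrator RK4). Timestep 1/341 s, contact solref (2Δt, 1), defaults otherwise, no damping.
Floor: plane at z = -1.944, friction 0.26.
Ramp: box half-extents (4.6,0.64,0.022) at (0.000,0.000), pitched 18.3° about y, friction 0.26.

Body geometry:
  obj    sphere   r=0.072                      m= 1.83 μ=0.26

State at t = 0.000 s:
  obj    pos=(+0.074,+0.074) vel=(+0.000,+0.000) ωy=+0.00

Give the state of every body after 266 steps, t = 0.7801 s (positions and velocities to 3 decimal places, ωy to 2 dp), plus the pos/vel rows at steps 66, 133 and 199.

State at t = 0.7801 s:
  obj    pos=(+1.533,-0.408) vel=(+3.741,-1.237) ωy=+54.71

Key-timestep trajectory:
   step    t(s)  obj.x    obj.z    obj.vx   obj.vz 
     66  0.1935   +0.164  +0.045  +0.928  -0.307
    133  0.3900   +0.439  -0.046  +1.870  -0.619
    199  0.5836   +0.891  -0.196  +2.799  -0.926


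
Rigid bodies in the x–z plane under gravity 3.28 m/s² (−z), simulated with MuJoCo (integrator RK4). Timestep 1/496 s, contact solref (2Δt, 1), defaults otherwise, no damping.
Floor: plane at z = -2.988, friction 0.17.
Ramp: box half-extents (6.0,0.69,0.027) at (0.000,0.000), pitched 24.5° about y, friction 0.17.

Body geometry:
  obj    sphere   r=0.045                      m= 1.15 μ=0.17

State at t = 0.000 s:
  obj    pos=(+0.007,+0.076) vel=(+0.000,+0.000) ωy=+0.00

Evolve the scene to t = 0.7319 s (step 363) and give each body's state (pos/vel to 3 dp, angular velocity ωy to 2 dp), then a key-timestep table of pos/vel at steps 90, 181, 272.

State at t = 0.7319 s:
  obj    pos=(+0.244,-0.032) vel=(+0.647,-0.295) ωy=+15.80

Key-timestep trajectory:
   step    t(s)  obj.x    obj.z    obj.vx   obj.vz 
     90  0.1815   +0.022  +0.069  +0.160  -0.073
    181  0.3649   +0.066  +0.049  +0.323  -0.147
    272  0.5484   +0.140  +0.015  +0.485  -0.221


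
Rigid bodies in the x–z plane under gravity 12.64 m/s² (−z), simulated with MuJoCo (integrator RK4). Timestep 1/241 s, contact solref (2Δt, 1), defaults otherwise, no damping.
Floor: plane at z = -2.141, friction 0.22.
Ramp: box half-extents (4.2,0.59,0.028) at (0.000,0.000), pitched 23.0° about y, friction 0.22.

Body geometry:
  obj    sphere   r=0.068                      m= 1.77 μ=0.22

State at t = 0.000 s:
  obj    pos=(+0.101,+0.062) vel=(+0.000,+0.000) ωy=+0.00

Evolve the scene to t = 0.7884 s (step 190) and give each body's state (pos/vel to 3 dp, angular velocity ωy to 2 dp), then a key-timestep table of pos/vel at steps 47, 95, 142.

State at t = 0.7884 s:
  obj    pos=(+1.110,-0.367) vel=(+2.560,-1.087) ωy=+40.89

Key-timestep trajectory:
   step    t(s)  obj.x    obj.z    obj.vx   obj.vz 
     47  0.1950   +0.163  +0.035  +0.633  -0.269
     95  0.3942   +0.353  -0.046  +1.280  -0.543
    142  0.5892   +0.665  -0.178  +1.913  -0.812


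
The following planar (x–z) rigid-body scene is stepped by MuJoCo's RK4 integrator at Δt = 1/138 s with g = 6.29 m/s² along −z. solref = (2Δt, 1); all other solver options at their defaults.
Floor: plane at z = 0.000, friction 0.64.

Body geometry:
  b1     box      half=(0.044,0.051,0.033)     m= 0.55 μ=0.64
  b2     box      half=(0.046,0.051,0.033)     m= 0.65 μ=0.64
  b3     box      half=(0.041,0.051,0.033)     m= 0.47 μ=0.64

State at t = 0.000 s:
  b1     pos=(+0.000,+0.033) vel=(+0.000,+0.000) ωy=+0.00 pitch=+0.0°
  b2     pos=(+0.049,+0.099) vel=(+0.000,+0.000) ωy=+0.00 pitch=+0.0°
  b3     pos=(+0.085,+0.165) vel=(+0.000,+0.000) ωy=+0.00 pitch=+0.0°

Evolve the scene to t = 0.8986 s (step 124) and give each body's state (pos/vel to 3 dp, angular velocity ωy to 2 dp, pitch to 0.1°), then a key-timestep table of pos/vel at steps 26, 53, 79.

State at t = 0.8986 s:
  b1     pos=(+0.000,+0.033) vel=(+0.000,+0.000) ωy=+0.00 pitch=+0.0°
  b2     pos=(+0.092,+0.046) vel=(+0.000,+0.000) ωy=+0.00 pitch=+90.0°
  b3     pos=(+0.268,+0.033) vel=(+0.000,+0.000) ωy=+0.00 pitch=+180.0°

Key-timestep trajectory:
   step    t(s)  b1.x    b1.z    b1.vx   b1.vz   b2.x    b2.z    b2.vx   b2.vz   b3.x    b3.z    b3.vx   b3.vz 
     26  0.1884   +0.000  +0.033  -0.001  +0.000   +0.061  +0.094  +0.145  -0.083   +0.121  +0.140  +0.382  -0.378
     53  0.3841   +0.000  +0.033  +0.000  +0.000   +0.099  +0.050  +0.117  +0.093   +0.204  +0.047  +0.284  +0.217
     79  0.5725   +0.000  +0.033  +0.000  +0.000   +0.092  +0.047  -0.195  -0.134   +0.259  +0.040  +0.344  -0.264
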